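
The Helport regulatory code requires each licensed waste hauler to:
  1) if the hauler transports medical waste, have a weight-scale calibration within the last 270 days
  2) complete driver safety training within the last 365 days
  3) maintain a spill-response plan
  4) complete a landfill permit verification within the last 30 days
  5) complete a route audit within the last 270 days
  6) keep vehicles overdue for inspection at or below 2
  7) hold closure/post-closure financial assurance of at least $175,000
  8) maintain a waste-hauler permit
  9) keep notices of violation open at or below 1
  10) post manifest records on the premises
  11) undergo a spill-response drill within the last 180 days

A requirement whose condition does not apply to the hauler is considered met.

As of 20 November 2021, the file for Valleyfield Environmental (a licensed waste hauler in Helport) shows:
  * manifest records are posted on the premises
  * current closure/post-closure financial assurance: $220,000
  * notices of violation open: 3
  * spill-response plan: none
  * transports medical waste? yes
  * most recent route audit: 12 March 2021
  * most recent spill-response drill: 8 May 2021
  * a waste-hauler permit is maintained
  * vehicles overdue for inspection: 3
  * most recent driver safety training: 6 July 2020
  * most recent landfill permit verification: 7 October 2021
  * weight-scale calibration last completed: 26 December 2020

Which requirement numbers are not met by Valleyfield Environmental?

1, 2, 3, 4, 6, 9, 11

1. condition 'transports medical waste' holds; weight-scale calibration 329 days ago vs limit 270 → not met
2. driver safety training 502 days ago vs limit 365 → not met
3. spill-response plan absent → not met
4. landfill permit verification 44 days ago vs limit 30 → not met
5. route audit 253 days ago vs limit 270 → met
6. vehicles overdue for inspection 3 > 2 → not met
7. closure/post-closure financial assurance $220,000 ≥ $175,000 → met
8. waste-hauler permit present → met
9. notices of violation open 3 > 1 → not met
10. manifest records present → met
11. spill-response drill 196 days ago vs limit 180 → not met
Not met: 1, 2, 3, 4, 6, 9, 11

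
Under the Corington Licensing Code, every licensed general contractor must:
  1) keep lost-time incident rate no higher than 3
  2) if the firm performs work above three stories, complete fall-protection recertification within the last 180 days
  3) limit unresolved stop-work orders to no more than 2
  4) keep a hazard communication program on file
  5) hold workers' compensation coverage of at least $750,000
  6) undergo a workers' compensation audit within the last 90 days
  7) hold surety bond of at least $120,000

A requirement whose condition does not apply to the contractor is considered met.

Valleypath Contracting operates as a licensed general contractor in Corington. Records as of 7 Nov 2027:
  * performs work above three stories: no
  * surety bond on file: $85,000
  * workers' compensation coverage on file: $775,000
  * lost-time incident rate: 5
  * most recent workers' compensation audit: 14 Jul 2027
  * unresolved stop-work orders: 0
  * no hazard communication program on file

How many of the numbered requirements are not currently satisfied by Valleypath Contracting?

4

1. lost-time incident rate 5 > 3 → not met
2. condition 'performs work above three stories' does not hold → requirement n/a → met
3. unresolved stop-work orders 0 ≤ 2 → met
4. hazard communication program absent → not met
5. workers' compensation coverage $775,000 ≥ $750,000 → met
6. workers' compensation audit 116 days ago vs limit 90 → not met
7. surety bond $85,000 < $120,000 → not met
Not met: 4 of 7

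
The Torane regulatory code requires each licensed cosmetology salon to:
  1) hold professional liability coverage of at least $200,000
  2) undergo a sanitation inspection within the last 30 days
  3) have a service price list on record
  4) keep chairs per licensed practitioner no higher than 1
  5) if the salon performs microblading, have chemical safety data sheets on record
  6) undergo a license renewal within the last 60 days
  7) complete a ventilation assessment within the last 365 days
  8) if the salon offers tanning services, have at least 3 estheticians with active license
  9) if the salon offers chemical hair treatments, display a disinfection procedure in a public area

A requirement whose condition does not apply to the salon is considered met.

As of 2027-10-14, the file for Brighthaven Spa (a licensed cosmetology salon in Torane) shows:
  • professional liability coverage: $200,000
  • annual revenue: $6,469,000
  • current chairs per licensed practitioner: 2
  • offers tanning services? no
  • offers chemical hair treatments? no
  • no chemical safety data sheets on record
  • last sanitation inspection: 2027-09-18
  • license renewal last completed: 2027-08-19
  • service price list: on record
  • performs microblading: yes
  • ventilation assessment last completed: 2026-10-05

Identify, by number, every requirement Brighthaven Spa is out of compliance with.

1. professional liability coverage $200,000 ≥ $200,000 → met
2. sanitation inspection 26 days ago vs limit 30 → met
3. service price list present → met
4. chairs per licensed practitioner 2 > 1 → not met
5. condition 'performs microblading' holds; chemical safety data sheets absent → not met
6. license renewal 56 days ago vs limit 60 → met
7. ventilation assessment 374 days ago vs limit 365 → not met
8. condition 'offers tanning services' does not hold → requirement n/a → met
9. condition 'offers chemical hair treatments' does not hold → requirement n/a → met
Not met: 4, 5, 7

4, 5, 7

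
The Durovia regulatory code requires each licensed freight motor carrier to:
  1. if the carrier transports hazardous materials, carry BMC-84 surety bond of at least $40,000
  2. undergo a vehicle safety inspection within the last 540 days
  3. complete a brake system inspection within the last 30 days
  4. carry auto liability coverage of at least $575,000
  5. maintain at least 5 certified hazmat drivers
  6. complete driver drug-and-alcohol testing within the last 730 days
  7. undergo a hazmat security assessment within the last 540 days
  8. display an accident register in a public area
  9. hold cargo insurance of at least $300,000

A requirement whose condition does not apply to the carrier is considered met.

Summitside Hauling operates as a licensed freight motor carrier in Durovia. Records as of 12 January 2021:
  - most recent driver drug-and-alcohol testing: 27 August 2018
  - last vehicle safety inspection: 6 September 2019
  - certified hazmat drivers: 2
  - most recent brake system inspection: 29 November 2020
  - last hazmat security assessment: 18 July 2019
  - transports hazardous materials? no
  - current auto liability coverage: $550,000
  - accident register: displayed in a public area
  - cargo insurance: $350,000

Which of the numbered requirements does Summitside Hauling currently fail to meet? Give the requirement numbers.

1. condition 'transports hazardous materials' does not hold → requirement n/a → met
2. vehicle safety inspection 494 days ago vs limit 540 → met
3. brake system inspection 44 days ago vs limit 30 → not met
4. auto liability coverage $550,000 < $575,000 → not met
5. certified hazmat drivers 2 < 5 → not met
6. driver drug-and-alcohol testing 869 days ago vs limit 730 → not met
7. hazmat security assessment 544 days ago vs limit 540 → not met
8. accident register present → met
9. cargo insurance $350,000 ≥ $300,000 → met
Not met: 3, 4, 5, 6, 7

3, 4, 5, 6, 7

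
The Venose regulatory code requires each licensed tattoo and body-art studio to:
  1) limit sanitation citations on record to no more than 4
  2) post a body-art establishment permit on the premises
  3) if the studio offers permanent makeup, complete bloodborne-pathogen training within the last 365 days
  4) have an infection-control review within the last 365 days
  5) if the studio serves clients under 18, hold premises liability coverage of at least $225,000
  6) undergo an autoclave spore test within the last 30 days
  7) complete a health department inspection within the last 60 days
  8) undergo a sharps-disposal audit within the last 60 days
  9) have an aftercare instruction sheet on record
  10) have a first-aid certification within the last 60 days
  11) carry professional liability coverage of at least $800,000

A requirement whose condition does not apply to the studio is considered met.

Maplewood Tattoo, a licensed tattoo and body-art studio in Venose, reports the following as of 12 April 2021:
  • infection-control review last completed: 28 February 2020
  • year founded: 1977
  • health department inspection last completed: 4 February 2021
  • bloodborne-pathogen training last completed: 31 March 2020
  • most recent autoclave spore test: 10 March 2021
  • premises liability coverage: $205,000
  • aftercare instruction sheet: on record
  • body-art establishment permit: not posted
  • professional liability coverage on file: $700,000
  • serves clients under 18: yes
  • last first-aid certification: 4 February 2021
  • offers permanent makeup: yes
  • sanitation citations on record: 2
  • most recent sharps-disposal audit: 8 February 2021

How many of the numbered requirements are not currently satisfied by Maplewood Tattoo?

1. sanitation citations on record 2 ≤ 4 → met
2. body-art establishment permit absent → not met
3. condition 'offers permanent makeup' holds; bloodborne-pathogen training 377 days ago vs limit 365 → not met
4. infection-control review 409 days ago vs limit 365 → not met
5. condition 'serves clients under 18' holds; premises liability coverage $205,000 < $225,000 → not met
6. autoclave spore test 33 days ago vs limit 30 → not met
7. health department inspection 67 days ago vs limit 60 → not met
8. sharps-disposal audit 63 days ago vs limit 60 → not met
9. aftercare instruction sheet present → met
10. first-aid certification 67 days ago vs limit 60 → not met
11. professional liability coverage $700,000 < $800,000 → not met
Not met: 9 of 11

9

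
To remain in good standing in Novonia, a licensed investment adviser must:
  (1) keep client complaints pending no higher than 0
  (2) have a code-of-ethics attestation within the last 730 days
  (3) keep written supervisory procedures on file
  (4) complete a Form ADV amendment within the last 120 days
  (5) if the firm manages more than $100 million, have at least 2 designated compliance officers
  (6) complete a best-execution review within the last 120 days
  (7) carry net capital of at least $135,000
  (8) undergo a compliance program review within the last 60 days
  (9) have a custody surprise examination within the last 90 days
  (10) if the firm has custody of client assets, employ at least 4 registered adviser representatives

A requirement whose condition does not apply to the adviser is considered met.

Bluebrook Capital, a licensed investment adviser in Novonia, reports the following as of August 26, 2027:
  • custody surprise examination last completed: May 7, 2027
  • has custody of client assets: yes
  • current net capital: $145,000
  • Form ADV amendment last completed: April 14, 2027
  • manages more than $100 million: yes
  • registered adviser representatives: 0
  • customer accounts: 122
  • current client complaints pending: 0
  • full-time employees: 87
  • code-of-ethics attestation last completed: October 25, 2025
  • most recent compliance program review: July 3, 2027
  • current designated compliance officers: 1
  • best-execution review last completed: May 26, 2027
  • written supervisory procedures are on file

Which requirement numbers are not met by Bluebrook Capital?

1. client complaints pending 0 ≤ 0 → met
2. code-of-ethics attestation 670 days ago vs limit 730 → met
3. written supervisory procedures present → met
4. Form ADV amendment 134 days ago vs limit 120 → not met
5. condition 'manages more than $100 million' holds; designated compliance officers 1 < 2 → not met
6. best-execution review 92 days ago vs limit 120 → met
7. net capital $145,000 ≥ $135,000 → met
8. compliance program review 54 days ago vs limit 60 → met
9. custody surprise examination 111 days ago vs limit 90 → not met
10. condition 'has custody of client assets' holds; registered adviser representatives 0 < 4 → not met
Not met: 4, 5, 9, 10

4, 5, 9, 10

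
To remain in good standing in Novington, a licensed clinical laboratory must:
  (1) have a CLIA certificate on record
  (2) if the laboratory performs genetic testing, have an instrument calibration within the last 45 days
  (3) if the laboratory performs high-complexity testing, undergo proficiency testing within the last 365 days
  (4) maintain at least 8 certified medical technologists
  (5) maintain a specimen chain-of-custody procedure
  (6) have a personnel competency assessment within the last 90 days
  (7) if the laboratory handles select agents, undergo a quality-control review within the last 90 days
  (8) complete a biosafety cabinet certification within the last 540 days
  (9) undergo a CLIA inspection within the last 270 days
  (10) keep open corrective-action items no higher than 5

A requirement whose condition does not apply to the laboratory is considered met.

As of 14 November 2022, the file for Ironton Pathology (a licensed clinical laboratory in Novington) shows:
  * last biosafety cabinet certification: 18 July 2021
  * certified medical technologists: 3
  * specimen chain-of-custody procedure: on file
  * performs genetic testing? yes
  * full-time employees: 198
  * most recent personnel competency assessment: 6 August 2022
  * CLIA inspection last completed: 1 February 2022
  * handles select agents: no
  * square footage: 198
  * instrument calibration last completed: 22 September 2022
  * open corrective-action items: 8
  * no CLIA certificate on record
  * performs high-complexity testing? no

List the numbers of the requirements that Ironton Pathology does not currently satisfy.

1, 2, 4, 6, 9, 10

1. CLIA certificate absent → not met
2. condition 'performs genetic testing' holds; instrument calibration 53 days ago vs limit 45 → not met
3. condition 'performs high-complexity testing' does not hold → requirement n/a → met
4. certified medical technologists 3 < 8 → not met
5. specimen chain-of-custody procedure present → met
6. personnel competency assessment 100 days ago vs limit 90 → not met
7. condition 'handles select agents' does not hold → requirement n/a → met
8. biosafety cabinet certification 484 days ago vs limit 540 → met
9. CLIA inspection 286 days ago vs limit 270 → not met
10. open corrective-action items 8 > 5 → not met
Not met: 1, 2, 4, 6, 9, 10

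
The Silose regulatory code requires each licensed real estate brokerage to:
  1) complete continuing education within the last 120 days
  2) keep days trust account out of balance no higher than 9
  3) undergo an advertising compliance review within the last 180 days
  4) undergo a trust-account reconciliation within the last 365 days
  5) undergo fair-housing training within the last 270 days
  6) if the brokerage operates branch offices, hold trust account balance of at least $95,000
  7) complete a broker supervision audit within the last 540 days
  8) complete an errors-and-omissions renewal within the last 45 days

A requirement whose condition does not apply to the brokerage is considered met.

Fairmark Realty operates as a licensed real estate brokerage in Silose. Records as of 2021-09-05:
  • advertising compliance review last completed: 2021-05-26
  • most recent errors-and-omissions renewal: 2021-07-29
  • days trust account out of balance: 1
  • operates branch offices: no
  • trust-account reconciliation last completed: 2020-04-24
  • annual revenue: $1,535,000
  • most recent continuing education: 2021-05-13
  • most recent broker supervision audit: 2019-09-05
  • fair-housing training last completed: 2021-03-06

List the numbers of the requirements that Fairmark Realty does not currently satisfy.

4, 7

1. continuing education 115 days ago vs limit 120 → met
2. days trust account out of balance 1 ≤ 9 → met
3. advertising compliance review 102 days ago vs limit 180 → met
4. trust-account reconciliation 499 days ago vs limit 365 → not met
5. fair-housing training 183 days ago vs limit 270 → met
6. condition 'operates branch offices' does not hold → requirement n/a → met
7. broker supervision audit 731 days ago vs limit 540 → not met
8. errors-and-omissions renewal 38 days ago vs limit 45 → met
Not met: 4, 7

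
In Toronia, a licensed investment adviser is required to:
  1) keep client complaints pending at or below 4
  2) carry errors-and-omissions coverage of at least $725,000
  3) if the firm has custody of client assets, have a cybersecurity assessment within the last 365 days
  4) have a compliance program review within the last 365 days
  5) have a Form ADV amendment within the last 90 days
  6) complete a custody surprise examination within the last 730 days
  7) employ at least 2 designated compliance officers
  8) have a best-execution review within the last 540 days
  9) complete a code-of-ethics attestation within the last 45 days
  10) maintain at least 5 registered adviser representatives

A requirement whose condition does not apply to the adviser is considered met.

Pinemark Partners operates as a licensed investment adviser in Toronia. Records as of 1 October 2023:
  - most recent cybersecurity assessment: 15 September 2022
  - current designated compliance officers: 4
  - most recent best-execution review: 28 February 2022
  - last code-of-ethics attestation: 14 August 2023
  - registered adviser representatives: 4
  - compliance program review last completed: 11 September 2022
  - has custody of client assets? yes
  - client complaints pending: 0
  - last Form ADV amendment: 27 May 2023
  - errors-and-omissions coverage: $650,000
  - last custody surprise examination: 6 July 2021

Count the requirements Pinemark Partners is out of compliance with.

8

1. client complaints pending 0 ≤ 4 → met
2. errors-and-omissions coverage $650,000 < $725,000 → not met
3. condition 'has custody of client assets' holds; cybersecurity assessment 381 days ago vs limit 365 → not met
4. compliance program review 385 days ago vs limit 365 → not met
5. Form ADV amendment 127 days ago vs limit 90 → not met
6. custody surprise examination 817 days ago vs limit 730 → not met
7. designated compliance officers 4 ≥ 2 → met
8. best-execution review 580 days ago vs limit 540 → not met
9. code-of-ethics attestation 48 days ago vs limit 45 → not met
10. registered adviser representatives 4 < 5 → not met
Not met: 8 of 10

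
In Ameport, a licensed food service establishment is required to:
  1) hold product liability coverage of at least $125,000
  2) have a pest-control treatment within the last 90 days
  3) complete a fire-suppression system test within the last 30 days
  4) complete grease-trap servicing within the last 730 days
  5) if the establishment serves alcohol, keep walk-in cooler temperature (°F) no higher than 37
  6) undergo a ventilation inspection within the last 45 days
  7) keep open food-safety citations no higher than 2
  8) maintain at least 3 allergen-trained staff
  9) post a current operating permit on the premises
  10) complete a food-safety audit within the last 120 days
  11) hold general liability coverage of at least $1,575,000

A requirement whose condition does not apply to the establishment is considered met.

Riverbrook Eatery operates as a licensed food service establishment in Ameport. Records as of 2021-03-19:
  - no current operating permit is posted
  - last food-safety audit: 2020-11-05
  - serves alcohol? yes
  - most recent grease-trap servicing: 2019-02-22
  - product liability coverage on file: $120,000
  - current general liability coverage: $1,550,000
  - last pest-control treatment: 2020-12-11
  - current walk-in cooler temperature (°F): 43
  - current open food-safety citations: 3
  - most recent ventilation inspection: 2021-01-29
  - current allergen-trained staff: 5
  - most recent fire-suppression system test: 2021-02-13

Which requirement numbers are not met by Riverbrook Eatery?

1. product liability coverage $120,000 < $125,000 → not met
2. pest-control treatment 98 days ago vs limit 90 → not met
3. fire-suppression system test 34 days ago vs limit 30 → not met
4. grease-trap servicing 756 days ago vs limit 730 → not met
5. condition 'serves alcohol' holds; walk-in cooler temperature (°F) 43 > 37 → not met
6. ventilation inspection 49 days ago vs limit 45 → not met
7. open food-safety citations 3 > 2 → not met
8. allergen-trained staff 5 ≥ 3 → met
9. current operating permit absent → not met
10. food-safety audit 134 days ago vs limit 120 → not met
11. general liability coverage $1,550,000 < $1,575,000 → not met
Not met: 1, 2, 3, 4, 5, 6, 7, 9, 10, 11

1, 2, 3, 4, 5, 6, 7, 9, 10, 11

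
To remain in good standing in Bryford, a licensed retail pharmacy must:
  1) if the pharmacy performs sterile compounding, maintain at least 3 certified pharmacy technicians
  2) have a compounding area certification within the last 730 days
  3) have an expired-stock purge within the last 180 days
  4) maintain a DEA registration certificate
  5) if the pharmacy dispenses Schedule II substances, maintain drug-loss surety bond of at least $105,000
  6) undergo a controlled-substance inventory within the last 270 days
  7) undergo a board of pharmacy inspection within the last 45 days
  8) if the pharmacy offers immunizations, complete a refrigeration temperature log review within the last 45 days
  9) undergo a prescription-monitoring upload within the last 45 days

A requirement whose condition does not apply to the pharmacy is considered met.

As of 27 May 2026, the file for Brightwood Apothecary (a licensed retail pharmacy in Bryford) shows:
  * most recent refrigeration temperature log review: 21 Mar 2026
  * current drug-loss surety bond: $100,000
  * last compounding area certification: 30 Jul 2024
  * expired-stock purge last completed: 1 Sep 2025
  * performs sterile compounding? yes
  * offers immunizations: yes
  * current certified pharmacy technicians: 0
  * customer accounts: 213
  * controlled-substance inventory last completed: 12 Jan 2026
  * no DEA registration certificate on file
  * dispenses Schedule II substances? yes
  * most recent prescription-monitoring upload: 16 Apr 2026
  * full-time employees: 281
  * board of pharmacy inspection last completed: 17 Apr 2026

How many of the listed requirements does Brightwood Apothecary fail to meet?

1. condition 'performs sterile compounding' holds; certified pharmacy technicians 0 < 3 → not met
2. compounding area certification 666 days ago vs limit 730 → met
3. expired-stock purge 268 days ago vs limit 180 → not met
4. DEA registration certificate absent → not met
5. condition 'dispenses Schedule II substances' holds; drug-loss surety bond $100,000 < $105,000 → not met
6. controlled-substance inventory 135 days ago vs limit 270 → met
7. board of pharmacy inspection 40 days ago vs limit 45 → met
8. condition 'offers immunizations' holds; refrigeration temperature log review 67 days ago vs limit 45 → not met
9. prescription-monitoring upload 41 days ago vs limit 45 → met
Not met: 5 of 9

5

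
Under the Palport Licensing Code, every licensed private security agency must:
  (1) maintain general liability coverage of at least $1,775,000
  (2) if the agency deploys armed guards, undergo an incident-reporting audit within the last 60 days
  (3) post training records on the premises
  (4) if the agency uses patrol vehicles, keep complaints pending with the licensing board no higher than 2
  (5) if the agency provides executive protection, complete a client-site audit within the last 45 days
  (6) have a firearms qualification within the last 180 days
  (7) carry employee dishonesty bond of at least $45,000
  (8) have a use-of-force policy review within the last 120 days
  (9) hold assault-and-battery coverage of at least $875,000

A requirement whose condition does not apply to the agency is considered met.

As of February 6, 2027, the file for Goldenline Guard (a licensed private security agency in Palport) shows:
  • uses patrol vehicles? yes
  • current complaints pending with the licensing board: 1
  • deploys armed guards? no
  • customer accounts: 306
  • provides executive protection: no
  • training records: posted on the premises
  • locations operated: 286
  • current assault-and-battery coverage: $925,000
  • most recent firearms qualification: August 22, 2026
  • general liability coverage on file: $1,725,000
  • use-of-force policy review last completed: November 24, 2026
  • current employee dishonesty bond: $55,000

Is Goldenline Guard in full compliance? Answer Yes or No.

1. general liability coverage $1,725,000 < $1,775,000 → not met
2. condition 'deploys armed guards' does not hold → requirement n/a → met
3. training records present → met
4. condition 'uses patrol vehicles' holds; complaints pending with the licensing board 1 ≤ 2 → met
5. condition 'provides executive protection' does not hold → requirement n/a → met
6. firearms qualification 168 days ago vs limit 180 → met
7. employee dishonesty bond $55,000 ≥ $45,000 → met
8. use-of-force policy review 74 days ago vs limit 120 → met
9. assault-and-battery coverage $925,000 ≥ $875,000 → met
Not met: 1

No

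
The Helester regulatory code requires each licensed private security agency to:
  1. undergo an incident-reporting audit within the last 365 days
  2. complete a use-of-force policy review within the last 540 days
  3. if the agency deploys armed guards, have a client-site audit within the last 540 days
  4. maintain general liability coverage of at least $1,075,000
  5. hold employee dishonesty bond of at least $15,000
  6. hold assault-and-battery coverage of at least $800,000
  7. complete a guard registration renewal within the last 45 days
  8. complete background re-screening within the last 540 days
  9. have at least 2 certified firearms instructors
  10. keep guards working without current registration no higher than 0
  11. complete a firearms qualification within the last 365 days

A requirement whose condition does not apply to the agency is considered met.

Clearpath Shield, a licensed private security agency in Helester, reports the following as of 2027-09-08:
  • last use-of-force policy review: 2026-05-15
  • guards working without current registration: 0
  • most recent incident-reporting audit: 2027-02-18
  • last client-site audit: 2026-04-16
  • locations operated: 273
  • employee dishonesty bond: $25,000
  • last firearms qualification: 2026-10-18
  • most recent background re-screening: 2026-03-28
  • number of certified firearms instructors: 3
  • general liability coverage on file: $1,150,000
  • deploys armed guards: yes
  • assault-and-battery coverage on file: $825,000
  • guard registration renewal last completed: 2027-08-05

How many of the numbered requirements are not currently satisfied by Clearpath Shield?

1. incident-reporting audit 202 days ago vs limit 365 → met
2. use-of-force policy review 481 days ago vs limit 540 → met
3. condition 'deploys armed guards' holds; client-site audit 510 days ago vs limit 540 → met
4. general liability coverage $1,150,000 ≥ $1,075,000 → met
5. employee dishonesty bond $25,000 ≥ $15,000 → met
6. assault-and-battery coverage $825,000 ≥ $800,000 → met
7. guard registration renewal 34 days ago vs limit 45 → met
8. background re-screening 529 days ago vs limit 540 → met
9. certified firearms instructors 3 ≥ 2 → met
10. guards working without current registration 0 ≤ 0 → met
11. firearms qualification 325 days ago vs limit 365 → met
Not met: 0 of 11

0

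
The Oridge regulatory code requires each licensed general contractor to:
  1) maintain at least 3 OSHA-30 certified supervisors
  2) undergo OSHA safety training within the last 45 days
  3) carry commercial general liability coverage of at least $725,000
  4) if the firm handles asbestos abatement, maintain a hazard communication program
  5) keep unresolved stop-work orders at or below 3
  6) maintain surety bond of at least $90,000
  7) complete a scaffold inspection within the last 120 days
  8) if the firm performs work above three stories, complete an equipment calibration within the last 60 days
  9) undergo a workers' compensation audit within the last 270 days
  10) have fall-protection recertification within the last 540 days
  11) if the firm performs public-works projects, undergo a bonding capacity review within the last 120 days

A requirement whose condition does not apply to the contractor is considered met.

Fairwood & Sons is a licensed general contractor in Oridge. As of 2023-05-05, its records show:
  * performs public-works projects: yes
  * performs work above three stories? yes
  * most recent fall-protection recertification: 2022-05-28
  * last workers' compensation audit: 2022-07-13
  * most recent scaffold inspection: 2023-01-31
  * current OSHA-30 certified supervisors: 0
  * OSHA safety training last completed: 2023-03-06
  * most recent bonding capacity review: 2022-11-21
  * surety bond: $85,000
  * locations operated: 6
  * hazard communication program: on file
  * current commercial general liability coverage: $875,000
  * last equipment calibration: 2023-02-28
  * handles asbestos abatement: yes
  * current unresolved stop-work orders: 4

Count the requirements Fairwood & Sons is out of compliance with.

1. OSHA-30 certified supervisors 0 < 3 → not met
2. OSHA safety training 60 days ago vs limit 45 → not met
3. commercial general liability coverage $875,000 ≥ $725,000 → met
4. condition 'handles asbestos abatement' holds; hazard communication program present → met
5. unresolved stop-work orders 4 > 3 → not met
6. surety bond $85,000 < $90,000 → not met
7. scaffold inspection 94 days ago vs limit 120 → met
8. condition 'performs work above three stories' holds; equipment calibration 66 days ago vs limit 60 → not met
9. workers' compensation audit 296 days ago vs limit 270 → not met
10. fall-protection recertification 342 days ago vs limit 540 → met
11. condition 'performs public-works projects' holds; bonding capacity review 165 days ago vs limit 120 → not met
Not met: 7 of 11

7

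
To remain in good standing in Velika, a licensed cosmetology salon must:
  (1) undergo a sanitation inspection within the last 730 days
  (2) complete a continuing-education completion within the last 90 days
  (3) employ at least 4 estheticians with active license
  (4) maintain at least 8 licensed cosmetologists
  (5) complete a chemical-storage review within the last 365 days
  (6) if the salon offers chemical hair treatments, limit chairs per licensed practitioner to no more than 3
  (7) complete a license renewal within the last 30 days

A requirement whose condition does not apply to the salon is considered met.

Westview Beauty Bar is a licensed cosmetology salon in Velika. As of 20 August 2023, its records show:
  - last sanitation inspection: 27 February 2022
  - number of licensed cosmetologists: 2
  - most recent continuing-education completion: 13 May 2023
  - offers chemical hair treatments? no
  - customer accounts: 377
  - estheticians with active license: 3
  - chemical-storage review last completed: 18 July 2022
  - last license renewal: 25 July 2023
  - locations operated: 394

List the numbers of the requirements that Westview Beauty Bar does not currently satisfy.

2, 3, 4, 5

1. sanitation inspection 539 days ago vs limit 730 → met
2. continuing-education completion 99 days ago vs limit 90 → not met
3. estheticians with active license 3 < 4 → not met
4. licensed cosmetologists 2 < 8 → not met
5. chemical-storage review 398 days ago vs limit 365 → not met
6. condition 'offers chemical hair treatments' does not hold → requirement n/a → met
7. license renewal 26 days ago vs limit 30 → met
Not met: 2, 3, 4, 5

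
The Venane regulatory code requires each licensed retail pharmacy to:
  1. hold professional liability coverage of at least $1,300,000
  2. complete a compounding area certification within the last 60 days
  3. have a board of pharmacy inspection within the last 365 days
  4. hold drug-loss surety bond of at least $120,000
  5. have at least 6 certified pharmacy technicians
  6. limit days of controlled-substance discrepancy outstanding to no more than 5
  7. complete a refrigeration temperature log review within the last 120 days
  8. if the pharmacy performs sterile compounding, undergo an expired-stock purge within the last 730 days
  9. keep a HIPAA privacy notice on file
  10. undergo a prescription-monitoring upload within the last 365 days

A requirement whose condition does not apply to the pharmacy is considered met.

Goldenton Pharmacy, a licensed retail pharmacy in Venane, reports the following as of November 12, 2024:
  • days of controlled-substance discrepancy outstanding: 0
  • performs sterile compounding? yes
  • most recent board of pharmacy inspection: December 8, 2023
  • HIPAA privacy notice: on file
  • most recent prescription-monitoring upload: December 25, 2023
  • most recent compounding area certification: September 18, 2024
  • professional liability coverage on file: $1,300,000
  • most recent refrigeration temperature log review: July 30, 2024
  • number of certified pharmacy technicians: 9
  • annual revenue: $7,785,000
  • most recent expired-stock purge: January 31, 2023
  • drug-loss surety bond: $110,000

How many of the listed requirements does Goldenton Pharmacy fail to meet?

1

1. professional liability coverage $1,300,000 ≥ $1,300,000 → met
2. compounding area certification 55 days ago vs limit 60 → met
3. board of pharmacy inspection 340 days ago vs limit 365 → met
4. drug-loss surety bond $110,000 < $120,000 → not met
5. certified pharmacy technicians 9 ≥ 6 → met
6. days of controlled-substance discrepancy outstanding 0 ≤ 5 → met
7. refrigeration temperature log review 105 days ago vs limit 120 → met
8. condition 'performs sterile compounding' holds; expired-stock purge 651 days ago vs limit 730 → met
9. HIPAA privacy notice present → met
10. prescription-monitoring upload 323 days ago vs limit 365 → met
Not met: 1 of 10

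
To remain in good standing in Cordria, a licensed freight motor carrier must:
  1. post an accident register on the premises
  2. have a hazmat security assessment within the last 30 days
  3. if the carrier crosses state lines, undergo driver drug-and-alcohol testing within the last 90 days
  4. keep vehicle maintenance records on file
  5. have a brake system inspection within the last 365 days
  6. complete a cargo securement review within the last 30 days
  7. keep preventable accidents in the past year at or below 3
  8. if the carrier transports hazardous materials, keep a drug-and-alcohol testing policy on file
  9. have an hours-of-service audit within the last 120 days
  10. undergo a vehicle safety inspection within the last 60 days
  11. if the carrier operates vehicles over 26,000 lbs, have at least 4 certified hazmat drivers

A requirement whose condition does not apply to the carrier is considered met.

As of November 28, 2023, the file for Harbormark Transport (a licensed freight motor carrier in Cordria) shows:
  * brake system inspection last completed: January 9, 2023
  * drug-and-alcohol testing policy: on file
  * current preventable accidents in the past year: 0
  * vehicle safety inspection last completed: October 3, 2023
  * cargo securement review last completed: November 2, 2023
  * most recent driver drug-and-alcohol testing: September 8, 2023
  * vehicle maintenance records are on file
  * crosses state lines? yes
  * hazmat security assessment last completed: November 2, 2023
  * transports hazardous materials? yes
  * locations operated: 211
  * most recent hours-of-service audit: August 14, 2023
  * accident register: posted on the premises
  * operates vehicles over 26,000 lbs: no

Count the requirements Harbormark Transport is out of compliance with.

1. accident register present → met
2. hazmat security assessment 26 days ago vs limit 30 → met
3. condition 'crosses state lines' holds; driver drug-and-alcohol testing 81 days ago vs limit 90 → met
4. vehicle maintenance records present → met
5. brake system inspection 323 days ago vs limit 365 → met
6. cargo securement review 26 days ago vs limit 30 → met
7. preventable accidents in the past year 0 ≤ 3 → met
8. condition 'transports hazardous materials' holds; drug-and-alcohol testing policy present → met
9. hours-of-service audit 106 days ago vs limit 120 → met
10. vehicle safety inspection 56 days ago vs limit 60 → met
11. condition 'operates vehicles over 26,000 lbs' does not hold → requirement n/a → met
Not met: 0 of 11

0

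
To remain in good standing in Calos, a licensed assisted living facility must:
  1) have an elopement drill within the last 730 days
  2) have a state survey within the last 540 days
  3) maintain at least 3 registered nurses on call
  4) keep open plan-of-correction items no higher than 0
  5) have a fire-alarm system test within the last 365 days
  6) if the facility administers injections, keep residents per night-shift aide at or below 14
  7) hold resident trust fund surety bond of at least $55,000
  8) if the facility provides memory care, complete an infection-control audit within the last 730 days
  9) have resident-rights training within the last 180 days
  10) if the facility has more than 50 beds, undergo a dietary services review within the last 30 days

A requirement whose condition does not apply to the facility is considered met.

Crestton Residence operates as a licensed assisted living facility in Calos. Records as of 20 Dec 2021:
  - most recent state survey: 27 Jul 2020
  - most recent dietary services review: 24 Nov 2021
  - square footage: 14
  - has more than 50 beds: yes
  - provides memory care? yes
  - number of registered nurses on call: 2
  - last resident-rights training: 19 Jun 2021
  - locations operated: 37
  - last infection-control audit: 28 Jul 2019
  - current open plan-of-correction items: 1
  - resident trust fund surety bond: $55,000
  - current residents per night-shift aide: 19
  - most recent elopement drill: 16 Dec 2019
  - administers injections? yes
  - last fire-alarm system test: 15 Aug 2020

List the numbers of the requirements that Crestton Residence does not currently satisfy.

1. elopement drill 735 days ago vs limit 730 → not met
2. state survey 511 days ago vs limit 540 → met
3. registered nurses on call 2 < 3 → not met
4. open plan-of-correction items 1 > 0 → not met
5. fire-alarm system test 492 days ago vs limit 365 → not met
6. condition 'administers injections' holds; residents per night-shift aide 19 > 14 → not met
7. resident trust fund surety bond $55,000 ≥ $55,000 → met
8. condition 'provides memory care' holds; infection-control audit 876 days ago vs limit 730 → not met
9. resident-rights training 184 days ago vs limit 180 → not met
10. condition 'has more than 50 beds' holds; dietary services review 26 days ago vs limit 30 → met
Not met: 1, 3, 4, 5, 6, 8, 9

1, 3, 4, 5, 6, 8, 9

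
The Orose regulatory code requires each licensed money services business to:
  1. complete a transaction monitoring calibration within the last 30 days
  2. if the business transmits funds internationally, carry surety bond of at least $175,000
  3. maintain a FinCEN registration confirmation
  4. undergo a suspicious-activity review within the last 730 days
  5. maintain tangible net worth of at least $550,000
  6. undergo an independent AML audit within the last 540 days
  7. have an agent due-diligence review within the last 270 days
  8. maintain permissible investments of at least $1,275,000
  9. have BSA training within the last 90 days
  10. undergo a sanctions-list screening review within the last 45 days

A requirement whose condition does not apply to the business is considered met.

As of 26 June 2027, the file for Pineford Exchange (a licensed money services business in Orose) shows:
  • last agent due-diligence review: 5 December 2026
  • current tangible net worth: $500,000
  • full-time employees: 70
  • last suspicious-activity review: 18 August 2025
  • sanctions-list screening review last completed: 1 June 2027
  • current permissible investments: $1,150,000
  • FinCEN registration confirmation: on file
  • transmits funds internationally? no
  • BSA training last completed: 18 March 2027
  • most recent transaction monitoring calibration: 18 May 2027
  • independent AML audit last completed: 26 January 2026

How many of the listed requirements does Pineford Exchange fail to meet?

1. transaction monitoring calibration 39 days ago vs limit 30 → not met
2. condition 'transmits funds internationally' does not hold → requirement n/a → met
3. FinCEN registration confirmation present → met
4. suspicious-activity review 677 days ago vs limit 730 → met
5. tangible net worth $500,000 < $550,000 → not met
6. independent AML audit 516 days ago vs limit 540 → met
7. agent due-diligence review 203 days ago vs limit 270 → met
8. permissible investments $1,150,000 < $1,275,000 → not met
9. BSA training 100 days ago vs limit 90 → not met
10. sanctions-list screening review 25 days ago vs limit 45 → met
Not met: 4 of 10

4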